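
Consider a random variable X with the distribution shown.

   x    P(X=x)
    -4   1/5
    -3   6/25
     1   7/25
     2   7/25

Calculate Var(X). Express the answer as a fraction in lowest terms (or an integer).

3936/625

E[X] = (1/5)·(-4) + (6/25)·(-3) + (7/25)·1 + (7/25)·2 = -17/25
E[X²] = (1/5)·16 + (6/25)·9 + (7/25)·1 + (7/25)·4 = 169/25
Var(X) = 169/25 − (-17/25)² = 3936/625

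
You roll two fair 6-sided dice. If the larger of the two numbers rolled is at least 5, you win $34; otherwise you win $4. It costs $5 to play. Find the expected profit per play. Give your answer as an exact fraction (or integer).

E[payout] = (4/9)·4 + (5/9)·34 = 62/3
Expected profit = 62/3 − 5 = 47/3

47/3 dollars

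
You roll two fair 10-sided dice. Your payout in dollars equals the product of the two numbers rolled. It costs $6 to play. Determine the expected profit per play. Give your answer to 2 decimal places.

Distribution of the product of the two numbers rolled: 1 w.p. 1/100, 2 w.p. 1/50, 3 w.p. 1/50, 4 w.p. 3/100, 5 w.p. 1/50, 6 w.p. 1/25, …
E[payout] = (1/100)·1 + (1/50)·2 + (1/50)·3 + (3/100)·4 + (1/50)·5 + (1/25)·6 + (1/50)·7 + (1/25)·8 + (3/100)·9 + (1/25)·10 + (1/25)·12 + (1/50)·14 + (1/50)·15 + (3/100)·16 + (1/25)·18 + (1/25)·20 + (1/50)·21 + (1/25)·24 + (1/100)·25 + (1/50)·27 + (1/50)·28 + (1/25)·30 + (1/50)·32 + (1/50)·35 + (3/100)·36 + (1/25)·40 + (1/50)·42 + (1/50)·45 + (1/50)·48 + (1/100)·49 + (1/50)·50 + (1/50)·54 + (1/50)·56 + (1/50)·60 + (1/50)·63 + (1/100)·64 + (1/50)·70 + (1/50)·72 + (1/50)·80 + (1/100)·81 + (1/50)·90 + (1/100)·100 = 121/4
Expected profit = 121/4 − 6 = 97/4 ≈ $24.25

$24.25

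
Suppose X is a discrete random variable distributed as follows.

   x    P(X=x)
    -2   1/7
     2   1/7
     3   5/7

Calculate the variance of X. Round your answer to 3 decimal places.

E[X] = (1/7)·(-2) + (1/7)·2 + (5/7)·3 = 15/7
E[X²] = (1/7)·4 + (1/7)·4 + (5/7)·9 = 53/7
Var(X) = 53/7 − (15/7)² = 146/49 ≈ 2.980

2.980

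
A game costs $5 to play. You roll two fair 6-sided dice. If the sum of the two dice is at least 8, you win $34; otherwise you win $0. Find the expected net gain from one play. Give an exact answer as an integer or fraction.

E[payout] = (7/12)·0 + (5/12)·34 = 85/6
Expected profit = 85/6 − 5 = 55/6

55/6 dollars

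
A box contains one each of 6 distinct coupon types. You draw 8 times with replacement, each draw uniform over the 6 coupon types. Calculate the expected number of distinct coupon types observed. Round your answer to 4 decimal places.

Let Xⱼ=1 if type j appears at least once. P(Xⱼ=1) = 1 − ((6−1)/6)^8 = 1288991/1679616.
E[#distinct] = 6·1288991/1679616 = 1288991/279936.
≈ 4.6046

4.6046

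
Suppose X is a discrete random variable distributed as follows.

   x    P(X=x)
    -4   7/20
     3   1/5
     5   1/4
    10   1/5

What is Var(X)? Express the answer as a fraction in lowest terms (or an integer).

11059/400

E[X] = (7/20)·(-4) + (1/5)·3 + (1/4)·5 + (1/5)·10 = 49/20
E[X²] = (7/20)·16 + (1/5)·9 + (1/4)·25 + (1/5)·100 = 673/20
Var(X) = 673/20 − (49/20)² = 11059/400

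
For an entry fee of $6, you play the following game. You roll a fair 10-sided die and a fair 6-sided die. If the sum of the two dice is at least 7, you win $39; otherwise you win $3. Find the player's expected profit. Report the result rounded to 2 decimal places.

$24.00

E[payout] = (1/4)·3 + (3/4)·39 = 30
Expected profit = 30 − 6 = 24 ≈ $24.00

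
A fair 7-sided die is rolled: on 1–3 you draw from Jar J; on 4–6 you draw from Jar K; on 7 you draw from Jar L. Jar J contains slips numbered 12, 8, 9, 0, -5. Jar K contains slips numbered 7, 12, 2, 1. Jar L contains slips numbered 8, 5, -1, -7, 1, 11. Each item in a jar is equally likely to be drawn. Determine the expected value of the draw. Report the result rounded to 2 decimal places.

E[X | Jar J] = (12 + 8 + 9 + 0 − 5)/5 = 24/5
E[X | Jar K] = (7 + 12 + 2 + 1)/4 = 11/2
E[X | Jar L] = (8 + 5 − 1 − 7 + 1 + 11)/6 = 17/6
E[X] = (3/7)·24/5 + (3/7)·11/2 + (1/7)·17/6 = 506/105 ≈ 4.82

4.82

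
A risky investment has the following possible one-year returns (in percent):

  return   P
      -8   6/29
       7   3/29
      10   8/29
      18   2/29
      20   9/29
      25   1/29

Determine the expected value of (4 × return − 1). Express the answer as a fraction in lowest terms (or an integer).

E[4x-1] = (6/29)·(-33) + (3/29)·27 + (8/29)·39 + (2/29)·71 + (9/29)·79 + (1/29)·99
     = 1147/29

1147/29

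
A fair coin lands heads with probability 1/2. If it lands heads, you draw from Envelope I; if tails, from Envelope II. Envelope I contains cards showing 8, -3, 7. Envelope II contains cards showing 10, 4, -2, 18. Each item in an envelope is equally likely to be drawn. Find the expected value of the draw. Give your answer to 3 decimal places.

5.750

E[X | Envelope I] = (8 − 3 + 7)/3 = 4
E[X | Envelope II] = (10 + 4 − 2 + 18)/4 = 15/2
E[X] = (1/2)·4 + (1/2)·15/2 = 23/4 ≈ 5.750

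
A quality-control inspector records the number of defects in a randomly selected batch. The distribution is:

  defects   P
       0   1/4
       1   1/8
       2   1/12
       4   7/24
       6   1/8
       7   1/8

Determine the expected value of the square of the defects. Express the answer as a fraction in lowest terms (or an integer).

63/4

E[X²] = (1/4)·0 + (1/8)·1 + (1/12)·4 + (7/24)·16 + (1/8)·36 + (1/8)·49
     = 63/4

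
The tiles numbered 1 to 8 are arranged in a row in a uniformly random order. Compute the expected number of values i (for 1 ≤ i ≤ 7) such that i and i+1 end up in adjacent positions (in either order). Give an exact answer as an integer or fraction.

7/4

For each i ∈ {1,…,7}, let Xᵢ = 1 if i and i+1 are adjacent. P(Xᵢ=1) = 2·(8−1)!/8! = 2/8.
By linearity, E[ΣXᵢ] = (7)·(2/8) = 7/4.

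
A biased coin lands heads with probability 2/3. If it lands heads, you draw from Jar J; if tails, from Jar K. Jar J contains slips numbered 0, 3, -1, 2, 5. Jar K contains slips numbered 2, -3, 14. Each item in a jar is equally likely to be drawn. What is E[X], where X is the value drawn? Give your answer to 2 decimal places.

E[X | Jar J] = (0 + 3 − 1 + 2 + 5)/5 = 9/5
E[X | Jar K] = (2 − 3 + 14)/3 = 13/3
E[X] = (2/3)·9/5 + (1/3)·13/3 = 119/45 ≈ 2.64

2.64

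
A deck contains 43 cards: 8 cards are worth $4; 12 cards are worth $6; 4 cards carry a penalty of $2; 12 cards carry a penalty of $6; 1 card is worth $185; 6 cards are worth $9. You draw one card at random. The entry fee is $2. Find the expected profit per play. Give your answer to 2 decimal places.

E[payout] = (8/43)·4 + (12/43)·6 + (4/43)·(-2) + (12/43)·(-6) + (1/43)·185 + (6/43)·9 = 263/43
Expected profit = 263/43 − 2 = 177/43 ≈ $4.12

$4.12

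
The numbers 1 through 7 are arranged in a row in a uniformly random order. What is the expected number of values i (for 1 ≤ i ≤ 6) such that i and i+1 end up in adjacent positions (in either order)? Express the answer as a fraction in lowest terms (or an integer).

12/7

For each i ∈ {1,…,6}, let Xᵢ = 1 if i and i+1 are adjacent. P(Xᵢ=1) = 2·(7−1)!/7! = 2/7.
By linearity, E[ΣXᵢ] = (6)·(2/7) = 12/7.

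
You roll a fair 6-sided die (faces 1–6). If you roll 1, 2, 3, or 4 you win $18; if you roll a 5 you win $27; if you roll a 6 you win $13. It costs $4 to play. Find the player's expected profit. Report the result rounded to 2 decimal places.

E[payout] = (1/6)·13 + (2/3)·18 + (1/6)·27 = 56/3
Expected profit = 56/3 − 4 = 44/3 ≈ $14.67

$14.67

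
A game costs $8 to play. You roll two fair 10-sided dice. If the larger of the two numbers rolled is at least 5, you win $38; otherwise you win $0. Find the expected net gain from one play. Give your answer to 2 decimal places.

E[payout] = (4/25)·0 + (21/25)·38 = 798/25
Expected profit = 798/25 − 8 = 598/25 ≈ $23.92

$23.92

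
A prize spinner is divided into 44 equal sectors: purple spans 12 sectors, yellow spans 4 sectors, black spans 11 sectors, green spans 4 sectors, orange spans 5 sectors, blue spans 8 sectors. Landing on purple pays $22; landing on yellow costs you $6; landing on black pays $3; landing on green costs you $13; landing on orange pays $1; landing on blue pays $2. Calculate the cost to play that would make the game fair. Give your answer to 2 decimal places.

E[payout] = (12/44)·22 + (4/44)·(-6) + (11/44)·3 + (4/44)·(-13) + (5/44)·1 + (8/44)·2 = 11/2
Fair fee = E[payout] = 11/2 ≈ $5.50

$5.50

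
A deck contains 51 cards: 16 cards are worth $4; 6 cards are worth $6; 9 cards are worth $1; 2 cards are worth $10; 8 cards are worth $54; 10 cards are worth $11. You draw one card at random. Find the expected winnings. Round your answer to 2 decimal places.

E[payout] = (16/51)·4 + (6/51)·6 + (9/51)·1 + (2/51)·10 + (8/51)·54 + (10/51)·11 = 671/51
≈ $13.16

$13.16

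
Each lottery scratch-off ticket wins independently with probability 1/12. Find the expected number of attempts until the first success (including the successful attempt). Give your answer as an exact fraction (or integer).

12

For a geometric distribution, E[trials] = 1/p = 1/(1/12) = 12.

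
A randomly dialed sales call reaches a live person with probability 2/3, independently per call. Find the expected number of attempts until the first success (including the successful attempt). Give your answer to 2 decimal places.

For a geometric distribution, E[trials] = 1/p = 1/(2/3) = 3/2.
≈ 1.50

1.50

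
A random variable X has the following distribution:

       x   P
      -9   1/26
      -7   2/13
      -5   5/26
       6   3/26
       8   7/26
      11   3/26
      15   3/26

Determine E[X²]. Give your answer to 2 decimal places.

E[X²] = (1/26)·81 + (2/13)·49 + (5/26)·25 + (3/26)·36 + (7/26)·64 + (3/26)·121 + (3/26)·225
     = 998/13 ≈ 76.77

76.77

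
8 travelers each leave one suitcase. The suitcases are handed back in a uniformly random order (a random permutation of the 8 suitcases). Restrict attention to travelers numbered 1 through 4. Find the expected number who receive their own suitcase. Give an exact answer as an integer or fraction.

Let Xᵢ = 1 if person i gets their own suitcase. For each i, P(Xᵢ=1) = 1/8.
By linearity of expectation, E[X₁+…+X_4] = 4·(1/8) = 1/2.

1/2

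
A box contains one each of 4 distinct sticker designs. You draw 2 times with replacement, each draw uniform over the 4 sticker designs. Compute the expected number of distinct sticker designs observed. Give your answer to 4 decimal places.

Let Xⱼ=1 if type j appears at least once. P(Xⱼ=1) = 1 − ((4−1)/4)^2 = 7/16.
E[#distinct] = 4·7/16 = 7/4.
≈ 1.7500

1.7500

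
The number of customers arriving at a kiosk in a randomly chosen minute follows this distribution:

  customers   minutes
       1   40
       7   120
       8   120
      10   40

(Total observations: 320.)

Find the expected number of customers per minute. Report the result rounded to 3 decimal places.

Total = 320, so P(customers=1) = 40/320, etc.
E[X] = (1/8)·1 + (3/8)·7 + (3/8)·8 + (1/8)·10
     = 7 ≈ 7.000

7.000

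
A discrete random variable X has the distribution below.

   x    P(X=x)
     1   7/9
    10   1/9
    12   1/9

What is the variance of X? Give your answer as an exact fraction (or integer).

1418/81

E[X] = (7/9)·1 + (1/9)·10 + (1/9)·12 = 29/9
E[X²] = (7/9)·1 + (1/9)·100 + (1/9)·144 = 251/9
Var(X) = 251/9 − (29/9)² = 1418/81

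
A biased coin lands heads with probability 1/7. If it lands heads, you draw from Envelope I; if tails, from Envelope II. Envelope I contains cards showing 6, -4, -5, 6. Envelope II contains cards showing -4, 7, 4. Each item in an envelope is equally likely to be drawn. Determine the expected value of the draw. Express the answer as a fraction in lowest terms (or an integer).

59/28

E[X | Envelope I] = (6 − 4 − 5 + 6)/4 = 3/4
E[X | Envelope II] = (-4 + 7 + 4)/3 = 7/3
E[X] = (1/7)·3/4 + (6/7)·7/3 = 59/28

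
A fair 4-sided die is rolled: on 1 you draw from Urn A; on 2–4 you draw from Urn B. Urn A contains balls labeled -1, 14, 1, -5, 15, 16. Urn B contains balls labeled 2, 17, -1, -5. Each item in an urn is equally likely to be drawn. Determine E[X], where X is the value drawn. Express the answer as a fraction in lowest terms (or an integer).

197/48

E[X | Urn A] = (-1 + 14 + 1 − 5 + 15 + 16)/6 = 20/3
E[X | Urn B] = (2 + 17 − 1 − 5)/4 = 13/4
E[X] = (1/4)·20/3 + (3/4)·13/4 = 197/48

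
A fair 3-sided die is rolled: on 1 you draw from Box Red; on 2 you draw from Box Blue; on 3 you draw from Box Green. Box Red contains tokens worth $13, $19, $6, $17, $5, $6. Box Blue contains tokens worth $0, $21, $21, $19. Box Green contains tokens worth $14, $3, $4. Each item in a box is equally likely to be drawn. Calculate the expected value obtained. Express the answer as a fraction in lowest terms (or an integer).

133/12 dollars

E[X | Box Red] = (13 + 19 + 6 + 17 + 5 + 6)/6 = 11
E[X | Box Blue] = (0 + 21 + 21 + 19)/4 = 61/4
E[X | Box Green] = (14 + 3 + 4)/3 = 7
E[X] = (1/3)·11 + (1/3)·61/4 + (1/3)·7 = 133/12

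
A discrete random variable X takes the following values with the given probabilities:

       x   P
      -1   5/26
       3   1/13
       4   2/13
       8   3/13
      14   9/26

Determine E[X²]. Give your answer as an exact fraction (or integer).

E[X²] = (5/26)·1 + (1/13)·9 + (2/13)·16 + (3/13)·64 + (9/26)·196
     = 2235/26

2235/26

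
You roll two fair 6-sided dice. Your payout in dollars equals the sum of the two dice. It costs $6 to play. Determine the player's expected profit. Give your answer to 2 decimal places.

$1.00

Distribution of the sum of the two dice: 2 w.p. 1/36, 3 w.p. 1/18, 4 w.p. 1/12, 5 w.p. 1/9, 6 w.p. 5/36, 7 w.p. 1/6, …
E[payout] = (1/36)·2 + (1/18)·3 + (1/12)·4 + (1/9)·5 + (5/36)·6 + (1/6)·7 + (5/36)·8 + (1/9)·9 + (1/12)·10 + (1/18)·11 + (1/36)·12 = 7
Expected profit = 7 − 6 = 1 ≈ $1.00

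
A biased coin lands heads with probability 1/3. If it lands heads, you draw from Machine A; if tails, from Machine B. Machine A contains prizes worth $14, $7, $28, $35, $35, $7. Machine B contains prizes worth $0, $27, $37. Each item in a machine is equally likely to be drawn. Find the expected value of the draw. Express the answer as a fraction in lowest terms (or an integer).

191/9 dollars

E[X | Machine A] = (14 + 7 + 28 + 35 + 35 + 7)/6 = 21
E[X | Machine B] = (0 + 27 + 37)/3 = 64/3
E[X] = (1/3)·21 + (2/3)·64/3 = 191/9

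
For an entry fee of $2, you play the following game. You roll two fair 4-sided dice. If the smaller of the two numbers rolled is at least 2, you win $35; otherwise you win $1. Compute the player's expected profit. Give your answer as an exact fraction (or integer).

145/8 dollars

E[payout] = (7/16)·1 + (9/16)·35 = 161/8
Expected profit = 161/8 − 2 = 145/8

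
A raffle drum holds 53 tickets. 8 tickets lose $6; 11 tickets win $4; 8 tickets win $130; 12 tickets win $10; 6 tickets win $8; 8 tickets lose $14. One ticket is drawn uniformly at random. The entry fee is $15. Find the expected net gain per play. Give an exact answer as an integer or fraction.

E[payout] = (8/53)·(-6) + (11/53)·4 + (8/53)·130 + (12/53)·10 + (6/53)·8 + (8/53)·(-14) = 1092/53
Expected profit = 1092/53 − 15 = 297/53

297/53 dollars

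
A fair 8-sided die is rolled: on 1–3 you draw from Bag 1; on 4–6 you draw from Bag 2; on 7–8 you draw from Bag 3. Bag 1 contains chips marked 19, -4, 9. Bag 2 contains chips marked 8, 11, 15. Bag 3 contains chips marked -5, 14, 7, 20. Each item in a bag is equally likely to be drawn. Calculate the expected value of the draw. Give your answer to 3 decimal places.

E[X | Bag 1] = (19 − 4 + 9)/3 = 8
E[X | Bag 2] = (8 + 11 + 15)/3 = 34/3
E[X | Bag 3] = (-5 + 14 + 7 + 20)/4 = 9
E[X] = (3/8)·8 + (3/8)·34/3 + (1/4)·9 = 19/2 ≈ 9.500

9.500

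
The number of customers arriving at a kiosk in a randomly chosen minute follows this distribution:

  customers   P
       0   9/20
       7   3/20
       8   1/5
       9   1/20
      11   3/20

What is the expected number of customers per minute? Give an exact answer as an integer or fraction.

E[X] = (9/20)·0 + (3/20)·7 + (1/5)·8 + (1/20)·9 + (3/20)·11
     = 19/4

19/4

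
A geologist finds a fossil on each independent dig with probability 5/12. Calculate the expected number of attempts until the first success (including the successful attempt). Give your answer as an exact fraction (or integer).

12/5

For a geometric distribution, E[trials] = 1/p = 1/(5/12) = 12/5.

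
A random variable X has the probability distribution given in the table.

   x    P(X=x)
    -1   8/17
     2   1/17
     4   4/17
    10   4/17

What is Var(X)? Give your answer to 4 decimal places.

19.3495

E[X] = (8/17)·(-1) + (1/17)·2 + (4/17)·4 + (4/17)·10 = 50/17
E[X²] = (8/17)·1 + (1/17)·4 + (4/17)·16 + (4/17)·100 = 28
Var(X) = 28 − (50/17)² = 5592/289 ≈ 19.3495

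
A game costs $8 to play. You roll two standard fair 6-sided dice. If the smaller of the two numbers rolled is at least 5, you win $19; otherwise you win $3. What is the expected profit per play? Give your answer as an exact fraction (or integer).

E[payout] = (8/9)·3 + (1/9)·19 = 43/9
Expected profit = 43/9 − 8 = -29/9

-29/9 dollars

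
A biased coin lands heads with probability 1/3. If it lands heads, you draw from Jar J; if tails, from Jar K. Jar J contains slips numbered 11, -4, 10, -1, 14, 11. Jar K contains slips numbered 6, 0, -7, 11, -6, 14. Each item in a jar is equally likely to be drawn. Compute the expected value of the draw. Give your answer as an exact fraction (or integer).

E[X | Jar J] = (11 − 4 + 10 − 1 + 14 + 11)/6 = 41/6
E[X | Jar K] = (6 + 0 − 7 + 11 − 6 + 14)/6 = 3
E[X] = (1/3)·41/6 + (2/3)·3 = 77/18

77/18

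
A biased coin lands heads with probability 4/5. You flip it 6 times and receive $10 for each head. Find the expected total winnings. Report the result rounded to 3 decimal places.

E[#heads] = 6·4/5 = 24/5 (linearity over flips).
E[winnings] = 10·24/5 = 48.
≈ 48.000

$48.000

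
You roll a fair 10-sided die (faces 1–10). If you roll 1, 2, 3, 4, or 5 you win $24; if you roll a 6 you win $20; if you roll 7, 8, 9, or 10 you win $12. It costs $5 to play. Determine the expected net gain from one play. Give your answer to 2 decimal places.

$13.80

E[payout] = (2/5)·12 + (1/10)·20 + (1/2)·24 = 94/5
Expected profit = 94/5 − 5 = 69/5 ≈ $13.80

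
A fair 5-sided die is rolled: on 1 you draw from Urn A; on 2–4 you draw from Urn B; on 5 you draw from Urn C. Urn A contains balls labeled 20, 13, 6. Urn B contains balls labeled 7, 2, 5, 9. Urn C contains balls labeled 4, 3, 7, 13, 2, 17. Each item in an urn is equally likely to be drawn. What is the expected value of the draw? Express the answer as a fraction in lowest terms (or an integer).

91/12

E[X | Urn A] = (20 + 13 + 6)/3 = 13
E[X | Urn B] = (7 + 2 + 5 + 9)/4 = 23/4
E[X | Urn C] = (4 + 3 + 7 + 13 + 2 + 17)/6 = 23/3
E[X] = (1/5)·13 + (3/5)·23/4 + (1/5)·23/3 = 91/12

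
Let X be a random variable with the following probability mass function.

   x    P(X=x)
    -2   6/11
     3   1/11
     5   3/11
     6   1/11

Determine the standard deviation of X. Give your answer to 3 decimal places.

3.450

E[X] = 12/11, E[X²] = 144/11
Var(X) = E[X²] − (E[X])² = 144/11 − 144/121 = 1440/121
SD(X) = √(1440/121) ≈ 3.450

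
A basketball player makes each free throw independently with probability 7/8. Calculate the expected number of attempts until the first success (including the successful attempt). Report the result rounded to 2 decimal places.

1.14

For a geometric distribution, E[trials] = 1/p = 1/(7/8) = 8/7.
≈ 1.14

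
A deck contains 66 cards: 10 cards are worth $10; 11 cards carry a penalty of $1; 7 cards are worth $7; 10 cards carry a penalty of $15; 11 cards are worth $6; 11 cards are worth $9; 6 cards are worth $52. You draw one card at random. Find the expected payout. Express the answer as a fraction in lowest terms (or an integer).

E[payout] = (10/66)·10 + (11/66)·(-1) + (7/66)·7 + (10/66)·(-15) + (11/66)·6 + (11/66)·9 + (6/66)·52 = 155/22

155/22 dollars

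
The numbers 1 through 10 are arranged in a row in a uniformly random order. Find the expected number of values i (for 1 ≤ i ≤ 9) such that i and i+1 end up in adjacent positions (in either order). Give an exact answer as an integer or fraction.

9/5

For each i ∈ {1,…,9}, let Xᵢ = 1 if i and i+1 are adjacent. P(Xᵢ=1) = 2·(10−1)!/10! = 2/10.
By linearity, E[ΣXᵢ] = (9)·(2/10) = 9/5.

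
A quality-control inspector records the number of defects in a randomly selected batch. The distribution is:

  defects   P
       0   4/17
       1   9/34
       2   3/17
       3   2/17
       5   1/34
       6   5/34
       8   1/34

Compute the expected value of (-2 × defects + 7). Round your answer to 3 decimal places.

2.529

E[-2x+7] = (4/17)·7 + (9/34)·5 + (3/17)·3 + (2/17)·1 + (1/34)·(-3) + (5/34)·(-5) + (1/34)·(-9)
     = 43/17 ≈ 2.529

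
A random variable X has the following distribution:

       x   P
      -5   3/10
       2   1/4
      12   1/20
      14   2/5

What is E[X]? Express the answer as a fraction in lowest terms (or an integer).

E[X] = (3/10)·(-5) + (1/4)·2 + (1/20)·12 + (2/5)·14
     = 26/5

26/5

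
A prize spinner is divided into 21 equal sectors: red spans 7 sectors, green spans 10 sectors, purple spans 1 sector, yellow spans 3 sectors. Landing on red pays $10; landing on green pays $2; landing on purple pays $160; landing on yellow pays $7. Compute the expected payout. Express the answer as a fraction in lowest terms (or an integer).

271/21 dollars

E[payout] = (7/21)·10 + (10/21)·2 + (1/21)·160 + (3/21)·7 = 271/21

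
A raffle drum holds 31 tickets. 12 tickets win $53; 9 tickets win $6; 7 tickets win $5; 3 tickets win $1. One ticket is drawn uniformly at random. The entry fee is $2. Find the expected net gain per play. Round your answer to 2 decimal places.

E[payout] = (12/31)·53 + (9/31)·6 + (7/31)·5 + (3/31)·1 = 728/31
Expected profit = 728/31 − 2 = 666/31 ≈ $21.48

$21.48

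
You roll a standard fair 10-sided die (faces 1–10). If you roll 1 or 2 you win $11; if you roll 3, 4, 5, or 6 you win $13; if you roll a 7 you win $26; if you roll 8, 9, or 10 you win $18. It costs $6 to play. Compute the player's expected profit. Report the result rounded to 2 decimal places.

$9.40

E[payout] = (1/5)·11 + (2/5)·13 + (3/10)·18 + (1/10)·26 = 77/5
Expected profit = 77/5 − 6 = 47/5 ≈ $9.40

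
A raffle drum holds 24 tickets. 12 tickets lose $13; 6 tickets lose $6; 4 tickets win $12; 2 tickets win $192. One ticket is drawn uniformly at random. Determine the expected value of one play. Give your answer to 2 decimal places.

E[payout] = (12/24)·(-13) + (6/24)·(-6) + (4/24)·12 + (2/24)·192 = 10
≈ $10.00

$10.00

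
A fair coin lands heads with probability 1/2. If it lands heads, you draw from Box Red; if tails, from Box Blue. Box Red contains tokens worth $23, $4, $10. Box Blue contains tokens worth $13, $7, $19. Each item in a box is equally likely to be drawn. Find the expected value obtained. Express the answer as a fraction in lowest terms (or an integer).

38/3 dollars

E[X | Box Red] = (23 + 4 + 10)/3 = 37/3
E[X | Box Blue] = (13 + 7 + 19)/3 = 13
E[X] = (1/2)·37/3 + (1/2)·13 = 38/3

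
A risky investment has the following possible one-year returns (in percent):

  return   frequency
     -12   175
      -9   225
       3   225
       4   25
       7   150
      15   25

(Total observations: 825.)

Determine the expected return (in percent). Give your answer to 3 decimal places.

Total = 825, so P(return=-12) = 175/825, etc.
E[X] = (7/33)·(-12) + (3/11)·(-9) + (3/11)·3 + (1/33)·4 + (2/11)·7 + (1/33)·15
     = -7/3 ≈ -2.333

-2.333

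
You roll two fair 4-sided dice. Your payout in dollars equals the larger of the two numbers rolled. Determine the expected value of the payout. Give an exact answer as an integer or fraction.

25/8 dollars

Distribution of the larger of the two numbers rolled: 1 w.p. 1/16, 2 w.p. 3/16, 3 w.p. 5/16, 4 w.p. 7/16
E[payout] = (1/16)·1 + (3/16)·2 + (5/16)·3 + (7/16)·4 = 25/8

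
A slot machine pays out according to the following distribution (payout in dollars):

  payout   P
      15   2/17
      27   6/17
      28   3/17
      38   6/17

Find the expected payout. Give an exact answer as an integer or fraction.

E[X] = (2/17)·15 + (6/17)·27 + (3/17)·28 + (6/17)·38
     = 504/17

504/17 dollars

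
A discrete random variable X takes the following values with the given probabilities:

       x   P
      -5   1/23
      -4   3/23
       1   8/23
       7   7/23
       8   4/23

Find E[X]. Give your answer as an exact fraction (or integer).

E[X] = (1/23)·(-5) + (3/23)·(-4) + (8/23)·1 + (7/23)·7 + (4/23)·8
     = 72/23

72/23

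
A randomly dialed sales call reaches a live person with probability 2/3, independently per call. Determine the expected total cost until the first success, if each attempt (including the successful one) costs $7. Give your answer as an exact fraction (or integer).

21/2 dollars

E[#attempts] = 1/p = 3/2; E[cost] = 7·3/2 = 21/2.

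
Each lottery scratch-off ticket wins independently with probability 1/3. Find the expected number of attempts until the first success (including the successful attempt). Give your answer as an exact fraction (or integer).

3

For a geometric distribution, E[trials] = 1/p = 1/(1/3) = 3.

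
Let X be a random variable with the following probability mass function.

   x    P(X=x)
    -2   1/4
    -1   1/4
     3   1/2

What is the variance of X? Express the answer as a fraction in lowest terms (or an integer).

83/16

E[X] = (1/4)·(-2) + (1/4)·(-1) + (1/2)·3 = 3/4
E[X²] = (1/4)·4 + (1/4)·1 + (1/2)·9 = 23/4
Var(X) = 23/4 − (3/4)² = 83/16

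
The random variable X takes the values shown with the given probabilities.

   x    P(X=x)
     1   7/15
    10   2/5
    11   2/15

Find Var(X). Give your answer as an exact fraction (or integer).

4814/225

E[X] = (7/15)·1 + (2/5)·10 + (2/15)·11 = 89/15
E[X²] = (7/15)·1 + (2/5)·100 + (2/15)·121 = 283/5
Var(X) = 283/5 − (89/15)² = 4814/225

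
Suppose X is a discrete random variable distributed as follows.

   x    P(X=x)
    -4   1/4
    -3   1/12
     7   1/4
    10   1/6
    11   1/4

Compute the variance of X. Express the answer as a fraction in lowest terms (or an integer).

5723/144

E[X] = (1/4)·(-4) + (1/12)·(-3) + (1/4)·7 + (1/6)·10 + (1/4)·11 = 59/12
E[X²] = (1/4)·16 + (1/12)·9 + (1/4)·49 + (1/6)·100 + (1/4)·121 = 767/12
Var(X) = 767/12 − (59/12)² = 5723/144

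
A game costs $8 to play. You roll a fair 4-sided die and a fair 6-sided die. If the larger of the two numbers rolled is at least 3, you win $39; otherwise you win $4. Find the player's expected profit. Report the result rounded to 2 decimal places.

$25.17

E[payout] = (1/6)·4 + (5/6)·39 = 199/6
Expected profit = 199/6 − 8 = 151/6 ≈ $25.17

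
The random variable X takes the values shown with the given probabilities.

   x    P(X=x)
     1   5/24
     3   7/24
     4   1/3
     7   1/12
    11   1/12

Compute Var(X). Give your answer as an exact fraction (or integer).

1007/144

E[X] = (5/24)·1 + (7/24)·3 + (1/3)·4 + (1/12)·7 + (1/12)·11 = 47/12
E[X²] = (5/24)·1 + (7/24)·9 + (1/3)·16 + (1/12)·49 + (1/12)·121 = 67/3
Var(X) = 67/3 − (47/12)² = 1007/144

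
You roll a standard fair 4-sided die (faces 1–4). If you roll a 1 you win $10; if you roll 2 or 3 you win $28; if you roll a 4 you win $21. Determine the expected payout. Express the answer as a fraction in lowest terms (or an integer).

E[payout] = (1/4)·10 + (1/4)·21 + (1/2)·28 = 87/4

87/4 dollars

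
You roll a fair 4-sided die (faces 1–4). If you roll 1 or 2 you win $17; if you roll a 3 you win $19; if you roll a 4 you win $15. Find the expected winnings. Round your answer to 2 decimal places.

E[payout] = (1/4)·15 + (1/2)·17 + (1/4)·19 = 17
≈ $17.00

$17.00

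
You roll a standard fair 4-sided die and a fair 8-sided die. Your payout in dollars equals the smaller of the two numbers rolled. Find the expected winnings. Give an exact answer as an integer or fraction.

Distribution of the smaller of the two numbers rolled: 1 w.p. 11/32, 2 w.p. 9/32, 3 w.p. 7/32, 4 w.p. 5/32
E[payout] = (11/32)·1 + (9/32)·2 + (7/32)·3 + (5/32)·4 = 35/16

35/16 dollars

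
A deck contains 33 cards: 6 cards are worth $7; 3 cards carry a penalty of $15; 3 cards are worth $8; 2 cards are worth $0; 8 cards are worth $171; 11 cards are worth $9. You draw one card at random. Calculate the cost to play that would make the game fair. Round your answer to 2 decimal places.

$45.09

E[payout] = (6/33)·7 + (3/33)·(-15) + (3/33)·8 + (2/33)·0 + (8/33)·171 + (11/33)·9 = 496/11
Fair fee = E[payout] = 496/11 ≈ $45.09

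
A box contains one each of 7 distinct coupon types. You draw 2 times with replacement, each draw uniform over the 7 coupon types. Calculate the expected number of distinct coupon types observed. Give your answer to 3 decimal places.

Let Xⱼ=1 if type j appears at least once. P(Xⱼ=1) = 1 − ((7−1)/7)^2 = 13/49.
E[#distinct] = 7·13/49 = 13/7.
≈ 1.857

1.857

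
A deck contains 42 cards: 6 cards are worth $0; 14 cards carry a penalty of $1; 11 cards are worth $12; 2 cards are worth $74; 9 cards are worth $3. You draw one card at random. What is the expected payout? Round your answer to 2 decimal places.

$6.98

E[payout] = (6/42)·0 + (14/42)·(-1) + (11/42)·12 + (2/42)·74 + (9/42)·3 = 293/42
≈ $6.98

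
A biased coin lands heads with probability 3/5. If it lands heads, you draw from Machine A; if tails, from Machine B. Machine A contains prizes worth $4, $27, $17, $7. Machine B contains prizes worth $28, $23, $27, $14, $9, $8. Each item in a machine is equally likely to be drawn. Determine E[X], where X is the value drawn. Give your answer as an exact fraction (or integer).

931/60 dollars

E[X | Machine A] = (4 + 27 + 17 + 7)/4 = 55/4
E[X | Machine B] = (28 + 23 + 27 + 14 + 9 + 8)/6 = 109/6
E[X] = (3/5)·55/4 + (2/5)·109/6 = 931/60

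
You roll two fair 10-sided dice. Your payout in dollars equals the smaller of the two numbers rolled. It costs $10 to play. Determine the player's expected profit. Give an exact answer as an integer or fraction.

-123/20 dollars

Distribution of the smaller of the two numbers rolled: 1 w.p. 19/100, 2 w.p. 17/100, 3 w.p. 3/20, 4 w.p. 13/100, 5 w.p. 11/100, 6 w.p. 9/100, …
E[payout] = (19/100)·1 + (17/100)·2 + (3/20)·3 + (13/100)·4 + (11/100)·5 + (9/100)·6 + (7/100)·7 + (1/20)·8 + (3/100)·9 + (1/100)·10 = 77/20
Expected profit = 77/20 − 10 = -123/20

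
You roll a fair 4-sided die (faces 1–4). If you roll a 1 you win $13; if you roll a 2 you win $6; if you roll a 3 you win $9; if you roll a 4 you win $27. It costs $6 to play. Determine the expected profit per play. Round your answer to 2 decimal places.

$7.75

E[payout] = (1/4)·6 + (1/4)·9 + (1/4)·13 + (1/4)·27 = 55/4
Expected profit = 55/4 − 6 = 31/4 ≈ $7.75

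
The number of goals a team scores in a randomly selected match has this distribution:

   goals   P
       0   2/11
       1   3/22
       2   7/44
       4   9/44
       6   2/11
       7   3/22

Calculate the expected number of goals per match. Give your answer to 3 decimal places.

3.318

E[X] = (2/11)·0 + (3/22)·1 + (7/44)·2 + (9/44)·4 + (2/11)·6 + (3/22)·7
     = 73/22 ≈ 3.318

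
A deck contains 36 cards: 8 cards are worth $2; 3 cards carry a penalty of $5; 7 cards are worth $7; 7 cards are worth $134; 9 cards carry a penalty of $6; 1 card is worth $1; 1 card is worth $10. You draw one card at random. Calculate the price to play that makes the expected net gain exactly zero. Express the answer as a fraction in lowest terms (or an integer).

105/4 dollars

E[payout] = (8/36)·2 + (3/36)·(-5) + (7/36)·7 + (7/36)·134 + (9/36)·(-6) + (1/36)·1 + (1/36)·10 = 105/4
Fair fee = E[payout] = 105/4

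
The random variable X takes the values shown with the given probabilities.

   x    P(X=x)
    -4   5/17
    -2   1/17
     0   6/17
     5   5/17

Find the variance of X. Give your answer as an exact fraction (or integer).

3544/289

E[X] = (5/17)·(-4) + (1/17)·(-2) + (6/17)·0 + (5/17)·5 = 3/17
E[X²] = (5/17)·16 + (1/17)·4 + (6/17)·0 + (5/17)·25 = 209/17
Var(X) = 209/17 − (3/17)² = 3544/289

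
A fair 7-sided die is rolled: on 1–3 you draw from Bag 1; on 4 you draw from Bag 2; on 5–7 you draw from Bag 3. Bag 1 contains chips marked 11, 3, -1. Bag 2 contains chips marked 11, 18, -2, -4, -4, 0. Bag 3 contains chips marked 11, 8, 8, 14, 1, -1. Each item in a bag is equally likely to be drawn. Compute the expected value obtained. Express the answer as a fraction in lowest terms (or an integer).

E[X | Bag 1] = (11 + 3 − 1)/3 = 13/3
E[X | Bag 2] = (11 + 18 − 2 − 4 − 4 + 0)/6 = 19/6
E[X | Bag 3] = (11 + 8 + 8 + 14 + 1 − 1)/6 = 41/6
E[X] = (3/7)·13/3 + (1/7)·19/6 + (3/7)·41/6 = 110/21

110/21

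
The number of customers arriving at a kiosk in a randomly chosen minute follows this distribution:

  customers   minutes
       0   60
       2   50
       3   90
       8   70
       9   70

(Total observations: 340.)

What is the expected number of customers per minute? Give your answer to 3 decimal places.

Total = 340, so P(customers=0) = 60/340, etc.
E[X] = (3/17)·0 + (5/34)·2 + (9/34)·3 + (7/34)·8 + (7/34)·9
     = 78/17 ≈ 4.588

4.588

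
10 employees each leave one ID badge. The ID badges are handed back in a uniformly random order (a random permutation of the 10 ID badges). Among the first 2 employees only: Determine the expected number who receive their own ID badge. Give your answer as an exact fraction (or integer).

1/5

Let Xᵢ = 1 if person i gets their own ID badge. For each i, P(Xᵢ=1) = 1/10.
By linearity of expectation, E[X₁+…+X_2] = 2·(1/10) = 1/5.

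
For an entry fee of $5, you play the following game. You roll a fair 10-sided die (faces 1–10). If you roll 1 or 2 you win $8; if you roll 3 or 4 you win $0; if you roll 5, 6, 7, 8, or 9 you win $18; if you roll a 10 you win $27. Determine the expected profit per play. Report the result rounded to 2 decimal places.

E[payout] = (1/5)·0 + (1/5)·8 + (1/2)·18 + (1/10)·27 = 133/10
Expected profit = 133/10 − 5 = 83/10 ≈ $8.30

$8.30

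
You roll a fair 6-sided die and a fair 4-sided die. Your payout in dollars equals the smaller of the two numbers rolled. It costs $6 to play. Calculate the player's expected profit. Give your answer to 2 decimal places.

Distribution of the smaller of the two numbers rolled: 1 w.p. 3/8, 2 w.p. 7/24, 3 w.p. 5/24, 4 w.p. 1/8
E[payout] = (3/8)·1 + (7/24)·2 + (5/24)·3 + (1/8)·4 = 25/12
Expected profit = 25/12 − 6 = -47/12 ≈ -$3.92

-$3.92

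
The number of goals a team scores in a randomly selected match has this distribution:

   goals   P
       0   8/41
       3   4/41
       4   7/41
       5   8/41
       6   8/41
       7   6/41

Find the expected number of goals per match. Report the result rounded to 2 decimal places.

4.15

E[X] = (8/41)·0 + (4/41)·3 + (7/41)·4 + (8/41)·5 + (8/41)·6 + (6/41)·7
     = 170/41 ≈ 4.15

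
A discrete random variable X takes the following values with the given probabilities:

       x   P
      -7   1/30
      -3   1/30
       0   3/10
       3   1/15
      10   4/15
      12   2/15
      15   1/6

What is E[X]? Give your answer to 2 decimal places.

6.63

E[X] = (1/30)·(-7) + (1/30)·(-3) + (3/10)·0 + (1/15)·3 + (4/15)·10 + (2/15)·12 + (1/6)·15
     = 199/30 ≈ 6.63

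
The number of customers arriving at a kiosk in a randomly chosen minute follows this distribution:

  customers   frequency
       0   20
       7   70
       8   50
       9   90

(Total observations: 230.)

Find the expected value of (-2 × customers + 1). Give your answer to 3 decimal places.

-13.783

Total = 230, so P(customers=0) = 20/230, etc.
E[-2x+1] = (2/23)·1 + (7/23)·(-13) + (5/23)·(-15) + (9/23)·(-17)
     = -317/23 ≈ -13.783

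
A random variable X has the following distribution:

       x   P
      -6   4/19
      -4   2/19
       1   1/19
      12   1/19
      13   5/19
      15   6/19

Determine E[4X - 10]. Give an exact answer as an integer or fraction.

E[4x-10] = (4/19)·(-34) + (2/19)·(-26) + (1/19)·(-6) + (1/19)·38 + (5/19)·42 + (6/19)·50
     = 354/19

354/19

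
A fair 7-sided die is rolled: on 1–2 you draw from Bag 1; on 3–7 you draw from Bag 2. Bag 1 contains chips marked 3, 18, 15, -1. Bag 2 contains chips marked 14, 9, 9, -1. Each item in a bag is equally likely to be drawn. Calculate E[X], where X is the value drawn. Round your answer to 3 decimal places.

E[X | Bag 1] = (3 + 18 + 15 − 1)/4 = 35/4
E[X | Bag 2] = (14 + 9 + 9 − 1)/4 = 31/4
E[X] = (2/7)·35/4 + (5/7)·31/4 = 225/28 ≈ 8.036

8.036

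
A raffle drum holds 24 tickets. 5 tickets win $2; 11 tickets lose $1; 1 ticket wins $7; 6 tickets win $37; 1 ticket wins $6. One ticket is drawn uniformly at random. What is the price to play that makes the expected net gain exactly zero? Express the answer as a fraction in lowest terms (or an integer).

39/4 dollars

E[payout] = (5/24)·2 + (11/24)·(-1) + (1/24)·7 + (6/24)·37 + (1/24)·6 = 39/4
Fair fee = E[payout] = 39/4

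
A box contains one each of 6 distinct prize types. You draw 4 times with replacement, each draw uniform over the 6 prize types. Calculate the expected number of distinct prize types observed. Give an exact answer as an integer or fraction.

671/216

Let Xⱼ=1 if type j appears at least once. P(Xⱼ=1) = 1 − ((6−1)/6)^4 = 671/1296.
E[#distinct] = 6·671/1296 = 671/216.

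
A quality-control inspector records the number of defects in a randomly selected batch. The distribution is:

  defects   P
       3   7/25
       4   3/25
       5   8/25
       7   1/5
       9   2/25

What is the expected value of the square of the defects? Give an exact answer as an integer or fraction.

E[X²] = (7/25)·9 + (3/25)·16 + (8/25)·25 + (1/5)·49 + (2/25)·81
     = 718/25

718/25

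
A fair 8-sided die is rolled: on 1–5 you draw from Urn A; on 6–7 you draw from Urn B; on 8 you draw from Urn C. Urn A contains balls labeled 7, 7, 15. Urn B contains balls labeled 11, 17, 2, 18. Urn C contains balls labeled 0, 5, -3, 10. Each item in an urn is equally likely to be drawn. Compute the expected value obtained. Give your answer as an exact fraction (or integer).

113/12

E[X | Urn A] = (7 + 7 + 15)/3 = 29/3
E[X | Urn B] = (11 + 17 + 2 + 18)/4 = 12
E[X | Urn C] = (0 + 5 − 3 + 10)/4 = 3
E[X] = (5/8)·29/3 + (1/4)·12 + (1/8)·3 = 113/12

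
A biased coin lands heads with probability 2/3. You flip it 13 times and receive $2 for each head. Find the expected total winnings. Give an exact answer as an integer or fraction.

52/3 dollars

E[#heads] = 13·2/3 = 26/3 (linearity over flips).
E[winnings] = 2·26/3 = 52/3.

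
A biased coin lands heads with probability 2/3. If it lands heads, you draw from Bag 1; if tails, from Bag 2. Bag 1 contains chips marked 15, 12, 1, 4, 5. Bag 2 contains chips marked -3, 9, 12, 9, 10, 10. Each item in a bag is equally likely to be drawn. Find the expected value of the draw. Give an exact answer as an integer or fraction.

E[X | Bag 1] = (15 + 12 + 1 + 4 + 5)/5 = 37/5
E[X | Bag 2] = (-3 + 9 + 12 + 9 + 10 + 10)/6 = 47/6
E[X] = (2/3)·37/5 + (1/3)·47/6 = 679/90

679/90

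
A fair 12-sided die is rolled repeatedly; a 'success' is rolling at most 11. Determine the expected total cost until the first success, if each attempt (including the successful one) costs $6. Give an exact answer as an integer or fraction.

72/11 dollars

E[#attempts] = 1/p = 12/11; E[cost] = 6·12/11 = 72/11.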